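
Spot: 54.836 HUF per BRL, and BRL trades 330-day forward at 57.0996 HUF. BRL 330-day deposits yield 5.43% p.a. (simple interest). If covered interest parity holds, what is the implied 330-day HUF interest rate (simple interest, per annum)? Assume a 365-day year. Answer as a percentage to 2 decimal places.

T = 330/365 years.
CIP gives F = S · g_HUF/g_BRL, so g_HUF/g_BRL = 57.0996/54.836 = 1.0412795.
BRL growth factor: 1 + 0.0543×330/365 = 1.0490932.
Hence g_HUF = 1.0923992.
(1.0923992 − 1)/T = 0.102199, i.e. 10.22%.

10.22%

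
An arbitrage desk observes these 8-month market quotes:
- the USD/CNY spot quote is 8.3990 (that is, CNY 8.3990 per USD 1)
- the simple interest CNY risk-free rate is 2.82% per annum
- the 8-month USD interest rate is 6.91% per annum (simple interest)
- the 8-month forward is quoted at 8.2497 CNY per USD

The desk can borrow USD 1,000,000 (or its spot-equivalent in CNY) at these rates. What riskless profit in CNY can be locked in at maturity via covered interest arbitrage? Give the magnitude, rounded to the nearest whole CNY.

CNY 72,835

T = 8/12 years.
Invest the USD and cover forward: 1,000,000 × 1.046066667 × 8.2497 = CNY 8,629,736.18.
Convert at spot and invest in CNY: 1,000,000 × 8.3990 × 1.018800 = CNY 8,556,901.20.
The quoted forward overvalues USD, so borrow CNY, buy USD at spot, deposit the USD at 6.91%, and sell the proceeds forward at 8.2497.
Profit = 8,629,736.18 − 8,556,901.20 = CNY 72,835.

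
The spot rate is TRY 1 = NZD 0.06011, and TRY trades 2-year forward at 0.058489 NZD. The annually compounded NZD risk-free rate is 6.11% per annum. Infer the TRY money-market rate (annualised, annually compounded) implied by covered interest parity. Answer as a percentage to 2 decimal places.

T = 2 years.
CIP gives F = S · g_NZD/g_TRY, so g_NZD/g_TRY = 0.058489/0.06011 = 0.9730328.
The NZD side grows by (1 + 0.0611)^2 = 1.1259332.
Hence g_TRY = 1.157138.
r = 1.157138^(1/2) − 1 = 0.075703 → 7.57%.

7.57%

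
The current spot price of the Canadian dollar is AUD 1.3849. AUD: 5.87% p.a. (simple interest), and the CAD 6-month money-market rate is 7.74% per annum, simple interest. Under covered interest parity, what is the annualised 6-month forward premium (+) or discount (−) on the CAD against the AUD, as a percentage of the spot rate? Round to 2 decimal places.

T = 6/12 years.
F = S · g_AUD/g_CAD = 1.3849 × 1.029350/1.038700 = 1.3724336.
Annualised premium = (F − S)/S × (1/T) = (1.3724336 − 1.3849)/1.3849 ÷ (6/12) = -1.80%.

-1.80%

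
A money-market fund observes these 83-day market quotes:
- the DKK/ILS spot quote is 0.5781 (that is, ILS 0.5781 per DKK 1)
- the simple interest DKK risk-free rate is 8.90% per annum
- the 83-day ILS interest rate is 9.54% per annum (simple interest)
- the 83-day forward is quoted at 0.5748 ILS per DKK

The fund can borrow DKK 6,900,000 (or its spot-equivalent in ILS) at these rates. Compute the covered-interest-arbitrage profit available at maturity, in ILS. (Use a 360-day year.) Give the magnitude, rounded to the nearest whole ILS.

T = 83/360 years.
Route A — deposit DKK, sell forward: 6,900,000 × 1.020519444 × 0.5748 = ILS 4,047,502.58.
Route B — convert at spot, deposit ILS: 6,900,000 × 0.5781 × 1.021995 = ILS 4,076,625.64.
The quoted forward undervalues DKK, so borrow DKK, convert to ILS at spot, deposit the ILS at 9.54%, and buy DKK forward at 0.5748 to cover the loan.
Profit = 4,076,625.64 − 4,047,502.58 = ILS 29,123.

ILS 29,123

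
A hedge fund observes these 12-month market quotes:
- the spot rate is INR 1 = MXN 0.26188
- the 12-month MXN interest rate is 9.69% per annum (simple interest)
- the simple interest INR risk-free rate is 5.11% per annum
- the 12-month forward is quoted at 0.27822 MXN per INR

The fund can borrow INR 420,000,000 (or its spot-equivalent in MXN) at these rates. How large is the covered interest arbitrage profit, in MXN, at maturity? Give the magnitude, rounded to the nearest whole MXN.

T = 1 year.
Invest the INR and cover forward: 420,000,000 × 1.051100 × 0.27822 = MXN 122,823,557.64.
Convert at spot and invest in MXN: 420,000,000 × 0.26188 × 1.096900 = MXN 120,647,592.24.
The quoted forward overvalues INR, so borrow MXN, buy INR at spot, deposit the INR at 5.11%, and sell the proceeds forward at 0.27822.
The gap between the two covered legs is MXN 2,175,965.

MXN 2,175,965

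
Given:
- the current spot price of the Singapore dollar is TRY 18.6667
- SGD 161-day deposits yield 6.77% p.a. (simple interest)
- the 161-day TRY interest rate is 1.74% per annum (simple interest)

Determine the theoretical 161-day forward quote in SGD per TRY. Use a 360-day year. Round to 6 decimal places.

T = 161/360 years.
TRY accumulates by 1 + 0.0174×161/360 = 1.0077817.
SGD accumulates by 1 + 0.0677×161/360 = 1.0302769.
CIP: F = S · (grow TRY)/(grow SGD) = 18.6667 × 1.0077817/1.0302769 = 18.25913 TRY per SGD.
Invert for SGD per TRY: 1 / 18.25913 = 0.054767.

0.054767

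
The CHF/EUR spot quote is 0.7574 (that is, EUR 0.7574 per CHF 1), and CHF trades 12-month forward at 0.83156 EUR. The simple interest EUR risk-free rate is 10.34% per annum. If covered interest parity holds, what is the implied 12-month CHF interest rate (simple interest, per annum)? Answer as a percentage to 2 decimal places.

0.50%

T = 1 year.
CIP gives F = S · g_EUR/g_CHF, so g_EUR/g_CHF = 0.83156/0.7574 = 1.0979139.
The EUR side grows by 1 + 0.1034×1 = 1.103400.
So the CHF growth factor = 1.0049968.
r = (1.0049968 − 1)/1 = 0.004997 → 0.50%.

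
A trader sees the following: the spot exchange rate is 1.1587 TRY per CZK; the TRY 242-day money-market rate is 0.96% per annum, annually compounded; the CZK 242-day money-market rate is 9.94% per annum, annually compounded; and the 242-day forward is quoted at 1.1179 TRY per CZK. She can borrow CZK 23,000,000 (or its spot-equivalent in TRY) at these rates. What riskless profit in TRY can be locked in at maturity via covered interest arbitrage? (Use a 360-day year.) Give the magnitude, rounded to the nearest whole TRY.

T = 242/360 years.
Keep in CZK, deliver into the forward: 23,000,000·1.0657756609·1.1179 = TRY 27,402,904.06.
Swap to TRY now, deposit: 23,000,000·1.1587·1.006443223 = TRY 26,821,812.54.
The quoted forward overvalues CZK, so borrow TRY, buy CZK at spot, deposit the CZK at 9.94%, and sell the proceeds forward at 1.1179.
Profit = 27,402,904.06 − 26,821,812.54 = TRY 581,092.

TRY 581,092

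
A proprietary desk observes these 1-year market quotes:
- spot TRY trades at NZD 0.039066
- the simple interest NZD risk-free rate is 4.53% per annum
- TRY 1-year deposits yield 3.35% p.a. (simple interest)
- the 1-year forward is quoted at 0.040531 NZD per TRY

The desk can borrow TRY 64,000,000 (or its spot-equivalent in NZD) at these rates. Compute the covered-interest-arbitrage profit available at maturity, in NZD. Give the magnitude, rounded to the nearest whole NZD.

T = 1 year.
Invest the TRY and cover forward: 64,000,000 × 1.033500 × 0.040531 = NZD 2,680,882.46.
Convert at spot and invest in NZD: 64,000,000 × 0.039066 × 1.045300 = NZD 2,613,484.15.
The quoted forward overvalues TRY, so borrow NZD, buy TRY at spot, deposit the TRY at 3.35%, and sell the proceeds forward at 0.040531.
Arbitrage profit = |2,680,882.46 − 2,613,484.15| = NZD 67,398.

NZD 67,398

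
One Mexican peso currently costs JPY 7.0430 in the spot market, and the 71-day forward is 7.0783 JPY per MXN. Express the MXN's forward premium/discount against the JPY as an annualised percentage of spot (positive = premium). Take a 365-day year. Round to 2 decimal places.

T = 71/365 years.
(F − S)/S = (7.0783 − 7.043)/7.043 = 0.0050121.
Annualise by dividing by T: 0.0050121 / (71/365) = 0.025766 → 2.58%.

+2.58%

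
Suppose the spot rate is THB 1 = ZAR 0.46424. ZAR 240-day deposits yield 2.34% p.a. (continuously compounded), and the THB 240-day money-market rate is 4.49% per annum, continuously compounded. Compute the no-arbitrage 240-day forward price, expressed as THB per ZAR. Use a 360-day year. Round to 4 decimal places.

2.1852

T = 240/360 years.
Growth of 1 ZAR over T: e^(0.0234×240/360) = 1.0157223.
Growth of 1 THB over T: e^(0.0449×240/360) = 1.0303858.
So F = 0.46424 × 1.0157223 / 1.0303858 = 0.4576334 (ZAR/THB).
Invert for THB per ZAR: 1 / 0.4576334 = 2.1852.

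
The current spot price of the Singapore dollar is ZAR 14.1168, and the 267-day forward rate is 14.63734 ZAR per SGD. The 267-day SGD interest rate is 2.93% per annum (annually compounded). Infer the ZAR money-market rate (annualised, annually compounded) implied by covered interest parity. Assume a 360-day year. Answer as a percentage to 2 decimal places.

T = 267/360 years.
CIP gives F = S · g_ZAR/g_SGD, so g_ZAR/g_SGD = 14.63734/14.1168 = 1.0368738.
The SGD side grows by (1 + 0.0293)^(267/360) = 1.0216496.
So the ZAR growth factor = 1.0593217.
r = 1.0593217^(360/267) − 1 = 0.080800 → 8.08%.

8.08%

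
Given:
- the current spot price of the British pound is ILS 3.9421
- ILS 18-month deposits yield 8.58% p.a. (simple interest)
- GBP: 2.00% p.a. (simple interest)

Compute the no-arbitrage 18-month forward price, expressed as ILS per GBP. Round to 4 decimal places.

T = 18/12 years.
Growth of 1 ILS over T: 1 + 0.0858×18/12 = 1.128700.
Growth of 1 GBP over T: 1 + 0.0200×18/12 = 1.030000.
So F = 3.9421 × 1.128700 / 1.030000 = 4.319853 (ILS/GBP).

4.3199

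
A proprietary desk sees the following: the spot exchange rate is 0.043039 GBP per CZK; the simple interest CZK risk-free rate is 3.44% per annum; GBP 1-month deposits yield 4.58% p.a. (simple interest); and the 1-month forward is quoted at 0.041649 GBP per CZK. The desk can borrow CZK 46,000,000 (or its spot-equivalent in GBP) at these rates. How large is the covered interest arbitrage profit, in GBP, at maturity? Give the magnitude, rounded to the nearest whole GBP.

GBP 66,004

T = 1/12 years.
Invest the CZK and cover forward: 46,000,000 × 1.002866667 × 0.041649 = GBP 1,921,346.12.
Convert at spot and invest in GBP: 46,000,000 × 0.043039 × 1.003816667 = GBP 1,987,350.21.
The quoted forward undervalues CZK, so borrow CZK, convert to GBP at spot, deposit the GBP at 4.58%, and buy CZK forward at 0.041649 to cover the loan.
Profit = 1,987,350.21 − 1,921,346.12 = GBP 66,004.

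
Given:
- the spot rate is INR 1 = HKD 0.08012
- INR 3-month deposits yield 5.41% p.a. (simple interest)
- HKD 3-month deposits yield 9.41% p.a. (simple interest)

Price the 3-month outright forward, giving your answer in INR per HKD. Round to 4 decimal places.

T = 3/12 years.
Growth of 1 HKD over T: 1 + 0.0941×3/12 = 1.023525.
INR growth factor: 1 + 0.0541×3/12 = 1.013525.
Forward (HKD per INR) = 0.08012 × 1.023525 / 1.013525 = 0.080910508.
Quoted the other way: 1/0.080910508 = 12.3593 INR per HKD.

12.3593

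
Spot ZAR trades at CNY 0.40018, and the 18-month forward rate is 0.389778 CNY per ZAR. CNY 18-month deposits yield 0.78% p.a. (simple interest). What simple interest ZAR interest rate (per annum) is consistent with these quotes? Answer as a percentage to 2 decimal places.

T = 18/12 years.
By CIP, F/S equals the CNY-to-ZAR growth ratio: 0.389778/0.40018 = 0.9740067.
The CNY side grows by 1 + 0.0078×18/12 = 1.011700.
That pins the ZAR growth at 1.0386992.
r = (1.0386992 − 1)/(18/12) = 0.025799 → 2.58%.

2.58%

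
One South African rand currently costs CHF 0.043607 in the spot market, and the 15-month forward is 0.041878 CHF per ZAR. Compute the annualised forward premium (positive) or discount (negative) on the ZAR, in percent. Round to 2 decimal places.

-3.17%

T = 15/12 years.
Period premium: (0.041878 − 0.043607)/0.043607 = -0.0396496.
×(1/T) gives -3.17% p.a.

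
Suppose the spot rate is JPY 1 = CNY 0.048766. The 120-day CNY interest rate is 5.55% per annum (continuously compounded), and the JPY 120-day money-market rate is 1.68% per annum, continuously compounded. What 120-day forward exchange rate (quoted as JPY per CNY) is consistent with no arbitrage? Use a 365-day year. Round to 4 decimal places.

20.2468

T = 120/365 years.
Growth of 1 CNY over T: e^(0.0555×120/365) = 1.01841406.
JPY accumulates by e^(0.0168×120/365) = 1.00553857.
Forward (CNY per JPY) = 0.048766 × 1.01841406 / 1.00553857 = 0.049390428.
Quoted the other way: 1/0.049390428 = 20.2468 JPY per CNY.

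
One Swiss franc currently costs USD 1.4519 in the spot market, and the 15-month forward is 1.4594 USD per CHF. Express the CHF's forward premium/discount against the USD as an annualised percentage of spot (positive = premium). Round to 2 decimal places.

T = 15/12 years.
Period premium: (1.4594 − 1.4519)/1.4519 = 0.0051656.
Annualise by dividing by T: 0.0051656 / (15/12) = 0.004132 → 0.41%.

+0.41%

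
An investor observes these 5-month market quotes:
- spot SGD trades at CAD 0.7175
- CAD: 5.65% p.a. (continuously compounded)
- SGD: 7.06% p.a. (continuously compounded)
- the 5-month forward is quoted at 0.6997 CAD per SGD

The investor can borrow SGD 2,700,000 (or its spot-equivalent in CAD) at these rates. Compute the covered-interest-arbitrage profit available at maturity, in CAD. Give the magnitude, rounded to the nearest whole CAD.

T = 5/12 years.
Route A — deposit SGD, sell forward: 2,700,000 × 1.029853611 × 0.6997 = CAD 1,945,589.14.
Route B — convert at spot, deposit CAD: 2,700,000 × 0.7175 × 1.023820959 = CAD 1,983,397.15.
The quoted forward undervalues SGD, so borrow SGD, convert to CAD at spot, deposit the CAD at 5.65%, and buy SGD forward at 0.6997 to cover the loan.
Profit = 1,983,397.15 − 1,945,589.14 = CAD 37,808.

CAD 37,808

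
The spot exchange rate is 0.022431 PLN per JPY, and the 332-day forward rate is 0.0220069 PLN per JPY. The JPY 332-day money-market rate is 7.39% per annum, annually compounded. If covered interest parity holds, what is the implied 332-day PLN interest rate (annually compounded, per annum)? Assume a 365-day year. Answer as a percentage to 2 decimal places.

5.16%

T = 332/365 years.
By CIP, F/S equals the PLN-to-JPY growth ratio: 0.0220069/0.022431 = 0.9810931.
The JPY side grows by (1 + 0.0739)^(332/365) = 1.0669999.
That pins the PLN growth at 1.0468262.
Annualise: 1.0468262^(365/332) − 1 = 0.051599 = 5.16%.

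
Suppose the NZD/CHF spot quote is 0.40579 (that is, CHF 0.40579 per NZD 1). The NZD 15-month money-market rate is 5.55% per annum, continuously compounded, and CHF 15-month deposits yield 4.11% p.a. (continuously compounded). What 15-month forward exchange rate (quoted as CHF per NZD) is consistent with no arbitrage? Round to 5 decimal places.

0.39855

T = 15/12 years.
Growth of 1 CHF over T: e^(0.0411×15/12) = 1.0527176.
NZD growth factor: e^(0.0555×15/12) = 1.0718381.
CIP: F = S · (grow CHF)/(grow NZD) = 0.40579 × 1.0527176/1.0718381 = 0.3985511 CHF per NZD.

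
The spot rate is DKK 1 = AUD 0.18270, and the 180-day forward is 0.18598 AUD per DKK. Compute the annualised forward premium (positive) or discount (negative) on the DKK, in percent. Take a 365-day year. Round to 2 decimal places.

+3.64%

T = 180/365 years.
(F − S)/S = (0.18598 − 0.1827)/0.1827 = 0.0179529.
×(1/T) gives 3.64% p.a.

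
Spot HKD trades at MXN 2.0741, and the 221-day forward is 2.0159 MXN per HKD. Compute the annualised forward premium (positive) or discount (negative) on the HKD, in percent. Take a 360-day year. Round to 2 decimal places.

T = 221/360 years.
(F − S)/S = (2.0159 − 2.0741)/2.0741 = -0.0280604.
Annualise by dividing by T: -0.0280604 / (221/360) = -0.045709 → -4.57%.

-4.57%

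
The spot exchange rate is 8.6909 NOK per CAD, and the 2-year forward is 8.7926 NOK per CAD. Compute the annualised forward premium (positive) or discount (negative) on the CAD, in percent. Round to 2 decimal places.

T = 2 years.
CAD trades forward at +1.17019% vs spot over the period.
Per annum: 0.0117019 / 2 = 0.005851 = 0.59%.

+0.59%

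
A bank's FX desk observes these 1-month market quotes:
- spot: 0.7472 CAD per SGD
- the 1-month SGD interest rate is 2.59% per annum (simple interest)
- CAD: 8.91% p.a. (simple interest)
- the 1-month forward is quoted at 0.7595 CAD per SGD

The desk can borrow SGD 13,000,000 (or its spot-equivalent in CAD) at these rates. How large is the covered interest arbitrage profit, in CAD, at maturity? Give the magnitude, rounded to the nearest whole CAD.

CAD 109,087

T = 1/12 years.
Keep in SGD, deliver into the forward: 13,000,000·1.002158333·0.7595 = CAD 9,894,810.30.
Swap to CAD now, deposit: 13,000,000·0.7472·1.007425 = CAD 9,785,723.48.
The quoted forward overvalues SGD, so borrow CAD, buy SGD at spot, deposit the SGD at 2.59%, and sell the proceeds forward at 0.7595.
The gap between the two covered legs is CAD 109,087.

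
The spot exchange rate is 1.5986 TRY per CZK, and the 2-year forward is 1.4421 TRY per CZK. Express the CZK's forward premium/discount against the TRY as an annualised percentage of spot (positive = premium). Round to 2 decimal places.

T = 2 years.
Period premium: (1.4421 − 1.5986)/1.5986 = -0.0978982.
Annualise by dividing by T: -0.0978982 / 2 = -0.048949 → -4.89%.

-4.89%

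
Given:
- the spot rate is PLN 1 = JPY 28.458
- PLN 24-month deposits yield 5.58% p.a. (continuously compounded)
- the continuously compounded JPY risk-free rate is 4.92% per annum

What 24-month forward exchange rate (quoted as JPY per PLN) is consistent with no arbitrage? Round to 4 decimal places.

28.0848

T = 2 years.
JPY accumulates by e^(0.0492×2) = 1.10340406.
Growth of 1 PLN over T: e^(0.0558×2) = 1.11806554.
So F = 28.458 × 1.10340406 / 1.11806554 = 28.084823 (JPY/PLN).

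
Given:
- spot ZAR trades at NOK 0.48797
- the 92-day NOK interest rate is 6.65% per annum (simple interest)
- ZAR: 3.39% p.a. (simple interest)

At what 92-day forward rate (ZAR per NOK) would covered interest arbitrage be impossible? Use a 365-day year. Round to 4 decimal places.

2.0327

T = 92/365 years.
NOK growth factor: 1 + 0.0665×92/365 = 1.0167616.
ZAR accumulates by 1 + 0.0339×92/365 = 1.0085447.
Forward (NOK per ZAR) = 0.48797 × 1.0167616 / 1.0085447 = 0.4919456.
Invert for ZAR per NOK: 1 / 0.4919456 = 2.0327.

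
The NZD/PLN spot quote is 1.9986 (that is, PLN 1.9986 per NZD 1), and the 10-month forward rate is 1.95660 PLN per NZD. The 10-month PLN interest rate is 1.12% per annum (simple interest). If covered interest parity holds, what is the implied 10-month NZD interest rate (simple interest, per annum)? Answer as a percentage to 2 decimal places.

T = 10/12 years.
CIP gives F = S · g_PLN/g_NZD, so g_PLN/g_NZD = 1.9566/1.9986 = 0.9789853.
PLN growth factor: 1 + 0.0112×10/12 = 1.0093333.
So the NZD growth factor = 1.0309994.
r = (1.0309994 − 1)/(10/12) = 0.037199 → 3.72%.

3.72%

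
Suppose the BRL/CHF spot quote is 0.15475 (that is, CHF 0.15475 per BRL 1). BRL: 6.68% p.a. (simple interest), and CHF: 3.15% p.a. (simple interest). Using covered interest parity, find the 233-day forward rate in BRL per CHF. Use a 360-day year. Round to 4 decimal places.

T = 233/360 years.
CHF growth factor: 1 + 0.0315×233/360 = 1.0203875.
BRL growth factor: 1 + 0.0668×233/360 = 1.0432344.
Forward (CHF per BRL) = 0.15475 × 1.0203875 / 1.0432344 = 0.1513610.
Invert for BRL per CHF: 1 / 0.1513610 = 6.6067.

6.6067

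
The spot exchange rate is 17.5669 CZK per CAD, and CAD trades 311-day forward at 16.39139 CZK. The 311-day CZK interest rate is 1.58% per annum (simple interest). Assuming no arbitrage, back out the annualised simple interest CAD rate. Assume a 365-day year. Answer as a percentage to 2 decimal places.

10.11%

T = 311/365 years.
By CIP, F/S equals the CZK-to-CAD growth ratio: 16.39139/17.5669 = 0.9330838.
The CZK side grows by 1 + 0.0158×311/365 = 1.0134625.
That pins the CAD growth at 1.0861431.
r = (1.0861431 − 1)/(311/365) = 0.101100 → 10.11%.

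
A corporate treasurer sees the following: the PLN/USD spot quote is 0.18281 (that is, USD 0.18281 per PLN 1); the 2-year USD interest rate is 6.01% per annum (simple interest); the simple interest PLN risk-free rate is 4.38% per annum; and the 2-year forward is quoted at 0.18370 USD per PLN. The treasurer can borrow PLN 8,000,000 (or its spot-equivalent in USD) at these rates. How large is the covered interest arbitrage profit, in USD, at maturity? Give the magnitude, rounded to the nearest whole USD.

USD 39,933

T = 2 years.
Route A — deposit PLN, sell forward: 8,000,000 × 1.087600 × 0.18370 = USD 1,598,336.96.
Route B — convert at spot, deposit USD: 8,000,000 × 0.18281 × 1.120200 = USD 1,638,270.10.
The quoted forward undervalues PLN, so borrow PLN, convert to USD at spot, deposit the USD at 6.01%, and buy PLN forward at 0.18370 to cover the loan.
Arbitrage profit = |1,598,336.96 − 1,638,270.10| = USD 39,933.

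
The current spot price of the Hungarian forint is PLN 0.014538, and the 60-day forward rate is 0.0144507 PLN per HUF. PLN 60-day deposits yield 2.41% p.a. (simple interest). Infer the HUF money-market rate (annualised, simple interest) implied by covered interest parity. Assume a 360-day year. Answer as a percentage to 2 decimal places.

T = 60/360 years.
F/S = 0.0144507/0.014538 = 0.9939950 = (growth of PLN) / (growth of HUF).
PLN growth factor: 1 + 0.0241×60/360 = 1.0040167.
That pins the HUF growth at 1.0100822.
r = (1.0100822 − 1)/(60/360) = 0.060493 → 6.05%.

6.05%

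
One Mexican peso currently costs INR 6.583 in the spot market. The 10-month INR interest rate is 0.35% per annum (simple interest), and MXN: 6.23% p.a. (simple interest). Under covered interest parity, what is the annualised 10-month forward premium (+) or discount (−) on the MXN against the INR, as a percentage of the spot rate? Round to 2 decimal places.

-5.59%

T = 10/12 years.
No-arbitrage forward: 6.583 × 1.0029167 / 1.0519167 = 6.276353 INR/MXN.
Annualised premium = (F − S)/S × (1/T) = (6.276353 − 6.583)/6.583 ÷ (10/12) = -5.59%.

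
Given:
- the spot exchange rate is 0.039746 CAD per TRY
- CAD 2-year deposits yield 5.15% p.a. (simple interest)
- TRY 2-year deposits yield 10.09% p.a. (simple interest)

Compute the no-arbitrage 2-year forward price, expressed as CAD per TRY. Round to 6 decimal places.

0.036478

T = 2 years.
Growth of 1 CAD over T: 1 + 0.0515×2 = 1.103000.
TRY accumulates by 1 + 0.1009×2 = 1.201800.
So F = 0.039746 × 1.103000 / 1.201800 = 0.03647848 (CAD/TRY).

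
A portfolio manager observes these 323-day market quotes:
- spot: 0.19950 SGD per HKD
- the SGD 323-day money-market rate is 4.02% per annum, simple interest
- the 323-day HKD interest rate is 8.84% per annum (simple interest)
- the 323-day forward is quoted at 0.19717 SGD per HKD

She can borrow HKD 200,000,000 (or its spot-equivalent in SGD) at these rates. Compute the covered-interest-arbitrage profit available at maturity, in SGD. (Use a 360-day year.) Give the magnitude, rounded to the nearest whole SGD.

SGD 1,222,559

T = 323/360 years.
Invest the HKD and cover forward: 200,000,000 × 1.0793144444 × 0.19717 = SGD 42,561,685.80.
Convert at spot and invest in SGD: 200,000,000 × 0.19950 × 1.0360683333 = SGD 41,339,126.50.
The quoted forward overvalues HKD, so borrow SGD, buy HKD at spot, deposit the HKD at 8.84%, and sell the proceeds forward at 0.19717.
The gap between the two covered legs is SGD 1,222,559.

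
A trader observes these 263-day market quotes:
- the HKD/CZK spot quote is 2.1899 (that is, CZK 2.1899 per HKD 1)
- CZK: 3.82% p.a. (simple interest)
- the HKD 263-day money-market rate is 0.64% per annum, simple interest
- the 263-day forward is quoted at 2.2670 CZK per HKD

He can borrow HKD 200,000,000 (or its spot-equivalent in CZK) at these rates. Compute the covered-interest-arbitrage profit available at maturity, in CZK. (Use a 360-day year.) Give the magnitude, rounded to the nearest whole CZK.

T = 263/360 years.
Keep in HKD, deliver into the forward: 200,000,000·1.00467555556·2.2670 = CZK 455,519,896.89.
Swap to CZK now, deposit: 200,000,000·2.1899·1.02790722222 = CZK 450,202,805.19.
The quoted forward overvalues HKD, so borrow CZK, buy HKD at spot, deposit the HKD at 0.64%, and sell the proceeds forward at 2.2670.
Arbitrage profit = |455,519,896.89 − 450,202,805.19| = CZK 5,317,092.

CZK 5,317,092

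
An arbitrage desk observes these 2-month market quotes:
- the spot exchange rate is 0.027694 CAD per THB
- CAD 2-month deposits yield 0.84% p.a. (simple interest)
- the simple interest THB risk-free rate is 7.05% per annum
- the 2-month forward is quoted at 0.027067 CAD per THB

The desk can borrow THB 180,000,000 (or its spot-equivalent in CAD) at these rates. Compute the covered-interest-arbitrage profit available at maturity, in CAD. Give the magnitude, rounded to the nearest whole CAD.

CAD 62,592

T = 2/12 years.
Keep in THB, deliver into the forward: 180,000,000·1.011750·0.027067 = CAD 4,929,306.71.
Swap to CAD now, deposit: 180,000,000·0.027694·1.001400 = CAD 4,991,898.89.
The quoted forward undervalues THB, so borrow THB, convert to CAD at spot, deposit the CAD at 0.84%, and buy THB forward at 0.027067 to cover the loan.
Profit = 4,991,898.89 − 4,929,306.71 = CAD 62,592.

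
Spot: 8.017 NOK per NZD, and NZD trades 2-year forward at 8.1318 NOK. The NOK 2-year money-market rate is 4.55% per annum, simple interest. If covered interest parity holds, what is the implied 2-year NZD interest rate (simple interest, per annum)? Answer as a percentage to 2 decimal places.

3.78%

T = 2 years.
By CIP, F/S equals the NOK-to-NZD growth ratio: 8.1318/8.017 = 1.0143196.
NOK growth factor: 1 + 0.0455×2 = 1.091000.
So the NZD growth factor = 1.0755979.
r = (1.0755979 − 1)/2 = 0.037799 → 3.78%.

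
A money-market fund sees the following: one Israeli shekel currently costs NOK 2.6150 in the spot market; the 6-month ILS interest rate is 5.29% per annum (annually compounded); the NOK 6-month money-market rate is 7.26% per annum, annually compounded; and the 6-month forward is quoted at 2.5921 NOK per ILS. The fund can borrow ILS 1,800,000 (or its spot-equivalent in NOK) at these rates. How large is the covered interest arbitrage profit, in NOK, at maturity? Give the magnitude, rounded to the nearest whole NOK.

NOK 87,271

T = 6/12 years.
Invest the ILS and cover forward: 1,800,000 × 1.026109156 × 2.5921 = NOK 4,787,599.58.
Convert at spot and invest in NOK: 1,800,000 × 2.6150 × 1.035664038 = NOK 4,874,870.63.
The quoted forward undervalues ILS, so borrow ILS, convert to NOK at spot, deposit the NOK at 7.26%, and buy ILS forward at 2.5921 to cover the loan.
Profit = 4,874,870.63 − 4,787,599.58 = NOK 87,271.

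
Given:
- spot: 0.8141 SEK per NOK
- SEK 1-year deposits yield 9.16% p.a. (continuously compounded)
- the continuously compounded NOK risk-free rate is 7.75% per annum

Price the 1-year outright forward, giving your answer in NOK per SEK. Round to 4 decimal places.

1.2112

T = 1 year.
SEK growth factor: e^(0.0916×1) = 1.0959264.
NOK accumulates by e^(0.0775×1) = 1.0805822.
Forward (SEK per NOK) = 0.8141 × 1.0959264 / 1.0805822 = 0.8256602.
Quoted the other way: 1/0.8256602 = 1.2112 NOK per SEK.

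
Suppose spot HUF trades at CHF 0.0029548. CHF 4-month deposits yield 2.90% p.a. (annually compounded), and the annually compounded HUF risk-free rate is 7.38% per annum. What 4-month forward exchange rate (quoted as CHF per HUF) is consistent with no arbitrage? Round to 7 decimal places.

T = 4/12 years.
CHF accumulates by (1 + 0.0290)^(4/12) = 1.0095747.
HUF growth factor: (1 + 0.0738)^(4/12) = 1.0240185.
So F = 0.0029548 × 1.0095747 / 1.0240185 = 0.002913122 (CHF/HUF).

0.0029131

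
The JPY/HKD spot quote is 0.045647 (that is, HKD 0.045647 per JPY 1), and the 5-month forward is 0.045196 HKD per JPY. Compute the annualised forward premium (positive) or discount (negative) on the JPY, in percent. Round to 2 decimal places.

-2.37%

T = 5/12 years.
(F − S)/S = (0.045196 − 0.045647)/0.045647 = -0.0098802.
Per annum: -0.0098802 / (5/12) = -0.023712 = -2.37%.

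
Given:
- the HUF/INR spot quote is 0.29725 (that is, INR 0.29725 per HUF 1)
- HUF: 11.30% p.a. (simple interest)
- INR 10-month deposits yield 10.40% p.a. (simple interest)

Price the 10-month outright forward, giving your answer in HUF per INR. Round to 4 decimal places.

3.3874

T = 10/12 years.
INR growth factor: 1 + 0.1040×10/12 = 1.0866667.
HUF accumulates by 1 + 0.1130×10/12 = 1.0941667.
Forward (INR per HUF) = 0.29725 × 1.0866667 / 1.0941667 = 0.2952125.
Quoted the other way: 1/0.2952125 = 3.3874 HUF per INR.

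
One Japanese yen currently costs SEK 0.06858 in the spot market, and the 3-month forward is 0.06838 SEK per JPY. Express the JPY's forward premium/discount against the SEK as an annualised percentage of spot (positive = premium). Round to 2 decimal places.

-1.17%

T = 3/12 years.
(F − S)/S = (0.06838 − 0.06858)/0.06858 = -0.0029163.
Per annum: -0.0029163 / (3/12) = -0.011665 = -1.17%.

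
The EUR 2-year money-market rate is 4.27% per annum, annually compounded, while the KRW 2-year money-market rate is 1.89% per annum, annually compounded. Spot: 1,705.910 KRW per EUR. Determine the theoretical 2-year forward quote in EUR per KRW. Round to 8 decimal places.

0.00061390

T = 2 years.
Growth of 1 KRW over T: (1 + 0.0189)^2 = 1.0381572.
EUR accumulates by (1 + 0.0427)^2 = 1.0872233.
CIP: F = S · (grow KRW)/(grow EUR) = 1705.91 × 1.0381572/1.0872233 = 1628.923 KRW per EUR.
Invert for EUR per KRW: 1 / 1628.923 = 0.00061390.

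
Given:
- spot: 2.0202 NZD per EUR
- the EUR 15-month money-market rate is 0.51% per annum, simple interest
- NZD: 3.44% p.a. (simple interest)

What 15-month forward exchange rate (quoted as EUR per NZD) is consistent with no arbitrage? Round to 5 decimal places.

0.47762

T = 15/12 years.
NZD growth factor: 1 + 0.0344×15/12 = 1.043000.
Growth of 1 EUR over T: 1 + 0.0051×15/12 = 1.006375.
So F = 2.0202 × 1.043000 / 1.006375 = 2.093721 (NZD/EUR).
Invert for EUR per NZD: 1 / 2.093721 = 0.47762.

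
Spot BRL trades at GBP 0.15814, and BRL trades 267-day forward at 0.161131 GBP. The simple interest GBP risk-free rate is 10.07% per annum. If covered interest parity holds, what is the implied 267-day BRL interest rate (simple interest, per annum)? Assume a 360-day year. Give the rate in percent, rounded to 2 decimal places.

T = 267/360 years.
F/S = 0.161131/0.15814 = 1.0189136 = (growth of GBP) / (growth of BRL).
GBP growth factor: 1 + 0.1007×267/360 = 1.0746858.
That pins the BRL growth at 1.0547369.
r = (1.0547369 − 1)/(267/360) = 0.073803 → 7.38%.

7.38%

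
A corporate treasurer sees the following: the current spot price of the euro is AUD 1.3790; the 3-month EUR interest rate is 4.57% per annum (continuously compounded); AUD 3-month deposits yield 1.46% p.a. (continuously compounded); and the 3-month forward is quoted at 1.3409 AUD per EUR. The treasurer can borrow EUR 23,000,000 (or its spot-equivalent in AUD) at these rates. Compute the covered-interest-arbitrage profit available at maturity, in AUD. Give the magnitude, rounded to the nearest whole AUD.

AUD 637,903

T = 3/12 years.
Route A — deposit EUR, sell forward: 23,000,000 × 1.0114905146 × 1.3409 = AUD 31,195,075.51.
Route B — convert at spot, deposit AUD: 23,000,000 × 1.3790 × 1.0036566694 = AUD 31,832,978.58.
The quoted forward undervalues EUR, so borrow EUR, convert to AUD at spot, deposit the AUD at 1.46%, and buy EUR forward at 1.3409 to cover the loan.
Arbitrage profit = |31,195,075.51 − 31,832,978.58| = AUD 637,903.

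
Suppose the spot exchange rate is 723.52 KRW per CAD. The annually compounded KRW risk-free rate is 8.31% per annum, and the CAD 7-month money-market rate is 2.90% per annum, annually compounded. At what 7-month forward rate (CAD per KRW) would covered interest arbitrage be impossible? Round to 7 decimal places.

0.0013414

T = 7/12 years.
Growth of 1 KRW over T: (1 + 0.0831)^(7/12) = 1.0476671.
Growth of 1 CAD over T: (1 + 0.0290)^(7/12) = 1.0168158.
Forward (KRW per CAD) = 723.52 × 1.0476671 / 1.0168158 = 745.4724.
Quoted the other way: 1/745.4724 = 0.0013414 CAD per KRW.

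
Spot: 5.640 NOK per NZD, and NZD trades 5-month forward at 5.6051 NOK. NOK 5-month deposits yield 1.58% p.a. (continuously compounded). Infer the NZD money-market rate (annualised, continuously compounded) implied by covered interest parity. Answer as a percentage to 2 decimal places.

T = 5/12 years.
CIP gives F = S · g_NOK/g_NZD, so g_NOK/g_NZD = 5.6051/5.64 = 0.9938121.
NOK growth factor: e^(0.0158×5/12) = 1.0066051.
That pins the NZD growth at 1.0128727.
Take logs: ln 1.0128727 / (5/12) = 0.030697, so 3.07%.

3.07%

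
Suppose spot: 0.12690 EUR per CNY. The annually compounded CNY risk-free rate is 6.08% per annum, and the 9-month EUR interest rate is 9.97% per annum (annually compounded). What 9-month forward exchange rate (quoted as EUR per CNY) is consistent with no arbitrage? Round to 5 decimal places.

T = 9/12 years.
EUR growth factor: (1 + 0.0997)^(9/12) = 1.0738798.
Growth of 1 CNY over T: (1 + 0.0608)^(9/12) = 1.0452619.
Forward (EUR per CNY) = 0.1269 × 1.0738798 / 1.0452619 = 0.1303744.

0.13037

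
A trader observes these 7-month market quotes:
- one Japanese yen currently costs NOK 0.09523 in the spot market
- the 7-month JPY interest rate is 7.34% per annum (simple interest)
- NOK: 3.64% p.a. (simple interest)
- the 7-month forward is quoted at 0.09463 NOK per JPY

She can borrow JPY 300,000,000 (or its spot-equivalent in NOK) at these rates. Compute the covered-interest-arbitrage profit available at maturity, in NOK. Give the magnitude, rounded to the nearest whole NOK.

T = 7/12 years.
Invest the JPY and cover forward: 300,000,000 × 1.0428166667 × 0.09463 = NOK 29,604,522.35.
Convert at spot and invest in NOK: 300,000,000 × 0.09523 × 1.0212333333 = NOK 29,175,615.10.
The quoted forward overvalues JPY, so borrow NOK, buy JPY at spot, deposit the JPY at 7.34%, and sell the proceeds forward at 0.09463.
Profit = 29,604,522.35 − 29,175,615.10 = NOK 428,907.

NOK 428,907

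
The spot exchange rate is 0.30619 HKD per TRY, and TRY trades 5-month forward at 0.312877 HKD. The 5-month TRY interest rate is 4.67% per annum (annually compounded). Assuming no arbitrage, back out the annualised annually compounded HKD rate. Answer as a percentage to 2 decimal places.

T = 5/12 years.
By CIP, F/S equals the HKD-to-TRY growth ratio: 0.312877/0.30619 = 1.0218394.
TRY growth factor: (1 + 0.0467)^(5/12) = 1.0191996.
So the HKD growth factor = 1.0414583.
r = 1.0414583^(12/5) − 1 = 0.102403 → 10.24%.

10.24%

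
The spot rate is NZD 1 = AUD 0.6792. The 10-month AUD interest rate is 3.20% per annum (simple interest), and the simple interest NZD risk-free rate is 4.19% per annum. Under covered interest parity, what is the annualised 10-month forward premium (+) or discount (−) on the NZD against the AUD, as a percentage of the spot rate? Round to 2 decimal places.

T = 10/12 years.
F = S · g_AUD/g_NZD = 0.6792 × 1.0266667/1.0349167 = 0.6737857.
(F − S)/S ÷ T = (0.6737857 − 0.6792)/0.6792/(10/12) = -0.009566 → -0.96%.

-0.96%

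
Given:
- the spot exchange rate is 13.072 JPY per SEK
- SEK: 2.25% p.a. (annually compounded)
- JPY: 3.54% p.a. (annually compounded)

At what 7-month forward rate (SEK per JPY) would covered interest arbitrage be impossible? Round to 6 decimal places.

0.075942

T = 7/12 years.
Growth of 1 JPY over T: (1 + 0.0354)^(7/12) = 1.0205002.
SEK accumulates by (1 + 0.0225)^(7/12) = 1.0130641.
So F = 13.072 × 1.0205002 / 1.0130641 = 13.16795 (JPY/SEK).
Quoted the other way: 1/13.16795 = 0.075942 SEK per JPY.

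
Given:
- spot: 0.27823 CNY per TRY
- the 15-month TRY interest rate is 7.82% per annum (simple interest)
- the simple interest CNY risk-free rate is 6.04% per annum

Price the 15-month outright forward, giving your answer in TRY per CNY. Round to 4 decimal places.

T = 15/12 years.
CNY accumulates by 1 + 0.0604×15/12 = 1.075500.
TRY growth factor: 1 + 0.0782×15/12 = 1.097750.
So F = 0.27823 × 1.075500 / 1.097750 = 0.2725906 (CNY/TRY).
Quoted the other way: 1/0.2725906 = 3.6685 TRY per CNY.

3.6685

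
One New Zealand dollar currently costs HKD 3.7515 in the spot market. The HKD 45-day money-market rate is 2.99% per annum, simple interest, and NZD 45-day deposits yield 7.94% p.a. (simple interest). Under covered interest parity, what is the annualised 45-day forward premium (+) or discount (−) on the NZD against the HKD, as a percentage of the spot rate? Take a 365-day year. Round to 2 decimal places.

T = 45/365 years.
F = S · g_HKD/g_NZD = 3.7515 × 1.0036863/1.009789 = 3.7288277.
Annualised premium = (F − S)/S × (1/T) = (3.7288277 − 3.7515)/3.7515 ÷ (45/365) = -4.90%.

-4.90%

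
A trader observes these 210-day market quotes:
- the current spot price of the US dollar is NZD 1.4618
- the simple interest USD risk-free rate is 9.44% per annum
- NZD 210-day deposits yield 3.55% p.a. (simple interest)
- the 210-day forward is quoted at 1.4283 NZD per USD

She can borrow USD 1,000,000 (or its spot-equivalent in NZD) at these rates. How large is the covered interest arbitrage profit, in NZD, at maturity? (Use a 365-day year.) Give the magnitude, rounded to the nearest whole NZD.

T = 210/365 years.
Keep in USD, deliver into the forward: 1,000,000·1.054312329·1.4283 = NZD 1,505,874.30.
Swap to NZD now, deposit: 1,000,000·1.4618·1.020424658 = NZD 1,491,656.77.
The quoted forward overvalues USD, so borrow NZD, buy USD at spot, deposit the USD at 9.44%, and sell the proceeds forward at 1.4283.
Arbitrage profit = |1,505,874.30 − 1,491,656.77| = NZD 14,218.

NZD 14,218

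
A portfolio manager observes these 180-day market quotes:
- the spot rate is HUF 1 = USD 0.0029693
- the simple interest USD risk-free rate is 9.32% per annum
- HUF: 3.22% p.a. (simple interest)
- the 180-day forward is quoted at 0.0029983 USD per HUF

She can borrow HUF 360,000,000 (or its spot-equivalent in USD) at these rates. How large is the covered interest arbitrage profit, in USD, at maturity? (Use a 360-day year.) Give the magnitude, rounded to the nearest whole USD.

USD 21,995

T = 180/360 years.
Route A — deposit HUF, sell forward: 360,000,000 × 1.016100 × 0.0029983 = USD 1,096,766.15.
Route B — convert at spot, deposit USD: 360,000,000 × 0.0029693 × 1.046600 = USD 1,118,760.98.
The quoted forward undervalues HUF, so borrow HUF, convert to USD at spot, deposit the USD at 9.32%, and buy HUF forward at 0.0029983 to cover the loan.
Arbitrage profit = |1,096,766.15 − 1,118,760.98| = USD 21,995.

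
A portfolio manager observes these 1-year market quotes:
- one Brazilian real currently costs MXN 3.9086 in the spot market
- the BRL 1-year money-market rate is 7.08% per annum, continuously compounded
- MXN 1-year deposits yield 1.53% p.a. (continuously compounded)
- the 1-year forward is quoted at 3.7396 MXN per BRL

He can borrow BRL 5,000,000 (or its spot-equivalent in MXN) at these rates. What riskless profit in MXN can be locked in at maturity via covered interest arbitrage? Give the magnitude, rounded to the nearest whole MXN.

MXN 225,500

T = 1 year.
Route A — deposit BRL, sell forward: 5,000,000 × 1.0733665311 × 3.7396 = MXN 20,069,807.40.
Route B — convert at spot, deposit MXN: 5,000,000 × 3.9086 × 1.0154176442 = MXN 19,844,307.02.
The quoted forward overvalues BRL, so borrow MXN, buy BRL at spot, deposit the BRL at 7.08%, and sell the proceeds forward at 3.7396.
Arbitrage profit = |20,069,807.40 − 19,844,307.02| = MXN 225,500.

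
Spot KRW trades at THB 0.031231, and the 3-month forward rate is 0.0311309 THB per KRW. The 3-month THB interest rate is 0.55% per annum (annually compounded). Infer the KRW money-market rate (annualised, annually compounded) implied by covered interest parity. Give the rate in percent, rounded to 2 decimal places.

1.85%

T = 3/12 years.
CIP gives F = S · g_THB/g_KRW, so g_THB/g_KRW = 0.0311309/0.031231 = 0.9967949.
THB growth factor: (1 + 0.0055)^(3/12) = 1.0013722.
Hence g_KRW = 1.004592.
Annualise: 1.004592^(12/3) − 1 = 0.018495 = 1.85%.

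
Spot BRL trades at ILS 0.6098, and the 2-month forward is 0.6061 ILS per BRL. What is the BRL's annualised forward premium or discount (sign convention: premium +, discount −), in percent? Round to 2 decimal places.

T = 2/12 years.
BRL trades forward at -0.60676% vs spot over the period.
Annualise by dividing by T: -0.0060676 / (2/12) = -0.036406 → -3.64%.

-3.64%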